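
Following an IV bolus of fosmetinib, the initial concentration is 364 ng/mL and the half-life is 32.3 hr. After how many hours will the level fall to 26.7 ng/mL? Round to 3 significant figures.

122 hours

k = ln 2 / 32.3 = 0.02146 hr⁻¹
C(t) = C₀ e^(−kt)  ⇒  t = ln(C₀/C) / k
t = ln(364/26.7) / 0.02146 = 2.612 / 0.02146 ≈ 122 hours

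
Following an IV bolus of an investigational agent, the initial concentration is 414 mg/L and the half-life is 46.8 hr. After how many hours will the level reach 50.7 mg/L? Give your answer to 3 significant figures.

142 hours

k = ln 2 / 46.8 = 0.01481 hr⁻¹
C(t) = C₀ e^(−kt)  ⇒  t = ln(C₀/C) / k
t = ln(414/50.7) / 0.01481 = 2.100 / 0.01481 ≈ 142 hours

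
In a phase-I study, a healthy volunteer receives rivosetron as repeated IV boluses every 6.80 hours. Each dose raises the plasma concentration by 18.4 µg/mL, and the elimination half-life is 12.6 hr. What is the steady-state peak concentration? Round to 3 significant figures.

59.0 µg/mL

k = ln 2 / 12.6 = 0.05501 hr⁻¹
Fraction remaining after one interval: e^(−kτ) = e^(−0.05501 × 6.80) = 0.6879
R = 1 / (1 − 0.6879) = 3.204
Css,max = 18.4 × 3.204 ≈ 59.0 µg/mL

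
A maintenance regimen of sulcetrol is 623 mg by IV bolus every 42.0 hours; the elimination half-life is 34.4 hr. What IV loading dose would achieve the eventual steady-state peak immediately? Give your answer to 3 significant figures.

k = ln 2 / 34.4 = 0.02015 hr⁻¹
Accumulation ratio R = 1 / (1 − e^(−kτ)) = 1 / (1 − e^(−0.02015×42.0)) = 1 / (1 − 0.4290) = 1.751
Loading dose = maintenance dose × R = 623 × 1.751 ≈ 1090 mg

1090 mg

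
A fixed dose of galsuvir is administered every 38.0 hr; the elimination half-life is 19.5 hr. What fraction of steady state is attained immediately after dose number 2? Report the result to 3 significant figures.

0.933

k = ln 2 / 19.5 = 0.03555 hr⁻¹
f_n = 1 − e^(−nkτ) = 1 − e^(−2 × 0.03555 × 38.0) = 1 − e^(−2.701) = 1 − 0.06711 ≈ 0.933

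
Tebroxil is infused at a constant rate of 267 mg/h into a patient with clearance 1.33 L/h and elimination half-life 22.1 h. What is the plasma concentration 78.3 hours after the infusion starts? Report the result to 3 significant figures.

Css = rate / CL = 267 / 1.33 = 200.8 mg/L
k = ln 2 / 22.1 = 0.03136 h⁻¹
C(t) = Css (1 − e^(−kt)) = 200.8 × (1 − e^(−2.456)) = 200.8 × 0.9142 ≈ 184 mg/L

184 mg/L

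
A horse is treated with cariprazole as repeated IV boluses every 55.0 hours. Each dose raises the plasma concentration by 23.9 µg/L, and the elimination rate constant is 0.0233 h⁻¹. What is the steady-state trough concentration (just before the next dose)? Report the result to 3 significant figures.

Fraction remaining after one interval: e^(−kτ) = e^(−0.02330 × 55.0) = 0.2776
R = 1 / (1 − 0.2776) = 1.384
Css,max = 23.9 × 1.384 = 33.09 µg/L
Css,min = Css,max × e^(−kτ) = 33.09 × 0.2776 ≈ 9.19 µg/L

9.19 µg/L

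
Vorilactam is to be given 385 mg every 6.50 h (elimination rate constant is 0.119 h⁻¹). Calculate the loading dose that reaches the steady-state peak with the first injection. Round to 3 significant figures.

Accumulation ratio R = 1 / (1 − e^(−kτ)) = 1 / (1 − e^(−0.1190×6.50)) = 1 / (1 − 0.4614) = 1.857
Loading dose = maintenance dose × R = 385 × 1.857 ≈ 715 mg

715 mg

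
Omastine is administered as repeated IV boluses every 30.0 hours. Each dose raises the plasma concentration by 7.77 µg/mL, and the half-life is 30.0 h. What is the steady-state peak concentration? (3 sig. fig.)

15.5 µg/mL

k = ln 2 / 30.0 = 0.02310 h⁻¹
Fraction remaining after one interval: e^(−kτ) = e^(−0.02310 × 30.0) = 0.5000
R = 1 / (1 − 0.5000) = 2.000
Css,max = 7.77 × 2.000 ≈ 15.5 µg/mL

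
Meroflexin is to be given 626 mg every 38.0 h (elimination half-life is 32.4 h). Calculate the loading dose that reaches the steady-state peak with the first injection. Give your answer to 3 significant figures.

1120 mg

k = ln 2 / 32.4 = 0.02139 h⁻¹
Accumulation ratio R = 1 / (1 − e^(−kτ)) = 1 / (1 − e^(−0.02139×38.0)) = 1 / (1 − 0.4435) = 1.797
Loading dose = maintenance dose × R = 626 × 1.797 ≈ 1120 mg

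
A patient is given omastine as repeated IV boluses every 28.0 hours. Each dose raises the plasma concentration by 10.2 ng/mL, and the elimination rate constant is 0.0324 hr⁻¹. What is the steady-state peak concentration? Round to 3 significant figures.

17.1 ng/mL

Fraction remaining after one interval: e^(−kτ) = e^(−0.03240 × 28.0) = 0.4037
R = 1 / (1 − 0.4037) = 1.677
Css,max = 10.2 × 1.677 ≈ 17.1 ng/mL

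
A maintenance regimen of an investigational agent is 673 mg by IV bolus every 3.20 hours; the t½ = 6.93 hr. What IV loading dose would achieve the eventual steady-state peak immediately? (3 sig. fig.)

2460 mg

k = ln 2 / 6.93 = 0.1000 hr⁻¹
Accumulation ratio R = 1 / (1 − e^(−kτ)) = 1 / (1 − e^(−0.1000×3.20)) = 1 / (1 − 0.7261) = 3.651
Loading dose = maintenance dose × R = 673 × 3.651 ≈ 2460 mg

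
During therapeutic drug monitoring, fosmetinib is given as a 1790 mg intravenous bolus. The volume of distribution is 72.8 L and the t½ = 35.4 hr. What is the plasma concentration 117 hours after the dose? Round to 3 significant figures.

2.49 µg/mL

C₀ = dose / V = 1790 / 72.8 = 24.59 µg/mL
k = ln 2 / 35.4 = 0.01958 hr⁻¹
C(t) = C₀ e^(−kt) = 24.59 × e^(−0.01958 × 117) = 24.59 × e^(−2.291) = 24.59 × 0.1012 ≈ 2.49 µg/mL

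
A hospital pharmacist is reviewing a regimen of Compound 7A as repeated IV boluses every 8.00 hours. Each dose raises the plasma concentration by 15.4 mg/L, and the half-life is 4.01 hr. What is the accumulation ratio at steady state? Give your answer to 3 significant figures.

1.33

k = ln 2 / 4.01 = 0.1729 hr⁻¹
Fraction remaining after one interval: e^(−kτ) = e^(−0.1729 × 8.00) = 0.2509
R = 1 / (1 − 0.2509) = 1 / 0.7491 ≈ 1.33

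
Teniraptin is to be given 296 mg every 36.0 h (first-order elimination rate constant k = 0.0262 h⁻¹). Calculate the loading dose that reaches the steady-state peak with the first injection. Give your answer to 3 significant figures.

Accumulation ratio R = 1 / (1 − e^(−kτ)) = 1 / (1 − e^(−0.02620×36.0)) = 1 / (1 − 0.3894) = 1.638
Loading dose = maintenance dose × R = 296 × 1.638 ≈ 485 mg

485 mg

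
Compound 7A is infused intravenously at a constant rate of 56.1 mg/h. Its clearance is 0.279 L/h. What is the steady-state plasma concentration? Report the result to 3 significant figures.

Css = infusion rate / CL = 56.1 / 0.279 ≈ 201 mg/L

201 mg/L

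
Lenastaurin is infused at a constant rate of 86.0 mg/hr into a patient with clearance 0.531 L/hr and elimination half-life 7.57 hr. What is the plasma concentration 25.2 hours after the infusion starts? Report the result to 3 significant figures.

Css = rate / CL = 86.0 / 0.531 = 162.0 mg/L
k = ln 2 / 7.57 = 0.09157 hr⁻¹
C(t) = Css (1 − e^(−kt)) = 162.0 × (1 − e^(−2.307)) = 162.0 × 0.9005 ≈ 146 mg/L

146 mg/L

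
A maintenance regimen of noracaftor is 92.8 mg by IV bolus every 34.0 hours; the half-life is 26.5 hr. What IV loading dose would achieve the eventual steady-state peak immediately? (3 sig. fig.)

158 mg

k = ln 2 / 26.5 = 0.02616 hr⁻¹
Accumulation ratio R = 1 / (1 − e^(−kτ)) = 1 / (1 − e^(−0.02616×34.0)) = 1 / (1 − 0.4109) = 1.698
Loading dose = maintenance dose × R = 92.8 × 1.698 ≈ 158 mg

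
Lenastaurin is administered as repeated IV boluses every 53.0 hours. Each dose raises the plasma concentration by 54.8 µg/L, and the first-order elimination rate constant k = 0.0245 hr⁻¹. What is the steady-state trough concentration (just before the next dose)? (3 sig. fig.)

20.6 µg/L

Fraction remaining after one interval: e^(−kτ) = e^(−0.02450 × 53.0) = 0.2729
R = 1 / (1 − 0.2729) = 1.375
Css,max = 54.8 × 1.375 = 75.37 µg/L
Css,min = Css,max × e^(−kτ) = 75.37 × 0.2729 ≈ 20.6 µg/L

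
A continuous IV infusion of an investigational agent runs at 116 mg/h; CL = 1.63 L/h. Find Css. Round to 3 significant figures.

71.2 mg/L

Css = infusion rate / CL = 116 / 1.63 ≈ 71.2 mg/L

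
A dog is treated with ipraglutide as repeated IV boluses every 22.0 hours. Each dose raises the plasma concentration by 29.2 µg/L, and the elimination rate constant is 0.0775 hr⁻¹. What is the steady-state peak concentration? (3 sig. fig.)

Fraction remaining after one interval: e^(−kτ) = e^(−0.07750 × 22.0) = 0.1818
R = 1 / (1 − 0.1818) = 1.222
Css,max = 29.2 × 1.222 ≈ 35.7 µg/L

35.7 µg/L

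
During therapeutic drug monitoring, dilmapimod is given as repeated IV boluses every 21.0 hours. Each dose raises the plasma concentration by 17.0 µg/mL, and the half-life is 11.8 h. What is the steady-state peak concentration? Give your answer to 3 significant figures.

24.0 µg/mL

k = ln 2 / 11.8 = 0.05874 h⁻¹
Fraction remaining after one interval: e^(−kτ) = e^(−0.05874 × 21.0) = 0.2913
R = 1 / (1 − 0.2913) = 1.411
Css,max = 17.0 × 1.411 ≈ 24.0 µg/mL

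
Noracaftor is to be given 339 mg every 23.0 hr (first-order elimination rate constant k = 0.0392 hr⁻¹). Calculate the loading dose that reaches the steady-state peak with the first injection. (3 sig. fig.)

Accumulation ratio R = 1 / (1 − e^(−kτ)) = 1 / (1 − e^(−0.03920×23.0)) = 1 / (1 − 0.4059) = 1.683
Loading dose = maintenance dose × R = 339 × 1.683 ≈ 571 mg

571 mg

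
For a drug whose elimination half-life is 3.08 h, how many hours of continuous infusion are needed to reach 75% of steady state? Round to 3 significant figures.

6.16 hours

k = ln 2 / 3.08 = 0.2250 h⁻¹
f = 1 − e^(−kt)  ⇒  t = −ln(1 − f) / k
t = −ln(1 − 0.75) / 0.2250 = 1.386 / 0.2250 ≈ 6.16 hours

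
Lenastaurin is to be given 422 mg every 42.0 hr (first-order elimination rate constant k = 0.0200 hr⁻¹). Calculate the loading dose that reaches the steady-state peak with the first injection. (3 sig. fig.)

743 mg

Accumulation ratio R = 1 / (1 − e^(−kτ)) = 1 / (1 − e^(−0.02000×42.0)) = 1 / (1 − 0.4317) = 1.760
Loading dose = maintenance dose × R = 422 × 1.760 ≈ 743 mg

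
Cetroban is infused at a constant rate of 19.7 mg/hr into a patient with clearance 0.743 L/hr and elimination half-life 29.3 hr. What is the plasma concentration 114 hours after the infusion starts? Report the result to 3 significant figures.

Css = rate / CL = 19.7 / 0.743 = 26.51 mg/L
k = ln 2 / 29.3 = 0.02366 hr⁻¹
C(t) = Css (1 − e^(−kt)) = 26.51 × (1 − e^(−2.697)) = 26.51 × 0.9326 ≈ 24.7 mg/L

24.7 mg/L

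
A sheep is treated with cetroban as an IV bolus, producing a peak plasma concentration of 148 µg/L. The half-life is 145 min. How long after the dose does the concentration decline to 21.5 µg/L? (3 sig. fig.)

404 minutes

k = ln 2 / 145 = 0.004780 min⁻¹
C(t) = C₀ e^(−kt)  ⇒  t = ln(C₀/C) / k
t = ln(148/21.5) / 0.004780 = 1.929 / 0.004780 ≈ 404 minutes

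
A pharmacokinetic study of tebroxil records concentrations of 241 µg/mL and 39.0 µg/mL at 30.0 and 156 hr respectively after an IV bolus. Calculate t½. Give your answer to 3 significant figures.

48.0 hours

k = ln(C₁/C₂) / (t₂ − t₁) = ln(241/39.0) / (156 − 30.0)
  = 1.821 / 126.0 = 0.01445 hr⁻¹
t½ = ln 2 / k = ln 2 / 0.01445 ≈ 48.0 hours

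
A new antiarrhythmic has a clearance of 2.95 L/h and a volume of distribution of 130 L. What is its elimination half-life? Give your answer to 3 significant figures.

k = CL / V = 2.95 / 130 = 0.02269 h⁻¹
t½ = ln 2 / k = ln 2 / 0.02269 ≈ 30.5 hours

30.5 hours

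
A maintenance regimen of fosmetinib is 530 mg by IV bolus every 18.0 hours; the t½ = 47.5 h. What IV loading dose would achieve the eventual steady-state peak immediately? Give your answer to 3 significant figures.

2290 mg

k = ln 2 / 47.5 = 0.01459 h⁻¹
Accumulation ratio R = 1 / (1 − e^(−kτ)) = 1 / (1 − e^(−0.01459×18.0)) = 1 / (1 − 0.7690) = 4.329
Loading dose = maintenance dose × R = 530 × 4.329 ≈ 2290 mg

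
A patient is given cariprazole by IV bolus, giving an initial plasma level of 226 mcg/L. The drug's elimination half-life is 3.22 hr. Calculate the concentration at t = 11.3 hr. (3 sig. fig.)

19.8 mcg/L

k = ln 2 / 3.22 = 0.2153 hr⁻¹
11.3 hr is 3.509 half-lives, so C = 226 × (1/2)^3.509 = 226 × 0.08782 ≈ 19.8 mcg/L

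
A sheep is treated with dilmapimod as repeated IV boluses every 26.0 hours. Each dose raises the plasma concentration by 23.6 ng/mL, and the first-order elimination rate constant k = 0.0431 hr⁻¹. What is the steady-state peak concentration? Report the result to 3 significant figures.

35.0 ng/mL

Fraction remaining after one interval: e^(−kτ) = e^(−0.04310 × 26.0) = 0.3261
R = 1 / (1 − 0.3261) = 1.484
Css,max = 23.6 × 1.484 ≈ 35.0 ng/mL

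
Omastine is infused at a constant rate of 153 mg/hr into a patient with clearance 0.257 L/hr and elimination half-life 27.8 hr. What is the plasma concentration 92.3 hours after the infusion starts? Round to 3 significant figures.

536 mg/L

Css = rate / CL = 153 / 0.257 = 595.3 mg/L
k = ln 2 / 27.8 = 0.02493 hr⁻¹
C(t) = Css (1 − e^(−kt)) = 595.3 × (1 − e^(−2.301)) = 595.3 × 0.8999 ≈ 536 mg/L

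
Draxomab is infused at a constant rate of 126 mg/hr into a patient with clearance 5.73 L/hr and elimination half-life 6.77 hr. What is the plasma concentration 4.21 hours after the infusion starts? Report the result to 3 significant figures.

Css = rate / CL = 126 / 5.73 = 21.99 µg/mL
k = ln 2 / 6.77 = 0.1024 hr⁻¹
C(t) = Css (1 − e^(−kt)) = 21.99 × (1 − e^(−0.4310)) = 21.99 × 0.3502 ≈ 7.70 µg/mL

7.70 µg/mL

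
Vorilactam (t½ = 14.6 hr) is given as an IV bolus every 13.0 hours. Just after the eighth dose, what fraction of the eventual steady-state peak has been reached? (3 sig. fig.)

k = ln 2 / 14.6 = 0.04748 hr⁻¹
f_n = 1 − e^(−nkτ) = 1 − e^(−8 × 0.04748 × 13.0) = 1 − e^(−4.937) = 1 − 0.007173 ≈ 0.993

0.993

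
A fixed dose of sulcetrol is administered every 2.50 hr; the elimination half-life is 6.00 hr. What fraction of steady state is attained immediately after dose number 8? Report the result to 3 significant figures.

0.901

k = ln 2 / 6.00 = 0.1155 hr⁻¹
f_n = 1 − e^(−nkτ) = 1 − e^(−8 × 0.1155 × 2.50) = 1 − e^(−2.310) = 1 − 0.09921 ≈ 0.901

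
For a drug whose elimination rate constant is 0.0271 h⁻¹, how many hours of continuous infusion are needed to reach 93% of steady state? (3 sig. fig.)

f = 1 − e^(−kt)  ⇒  t = −ln(1 − f) / k
t = −ln(1 − 0.93) / 0.02710 = 2.659 / 0.02710 ≈ 98.1 hours

98.1 hours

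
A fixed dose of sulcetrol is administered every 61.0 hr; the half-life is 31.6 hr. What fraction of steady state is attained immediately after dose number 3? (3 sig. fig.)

k = ln 2 / 31.6 = 0.02194 hr⁻¹
f_n = 1 − e^(−nkτ) = 1 − e^(−3 × 0.02194 × 61.0) = 1 − e^(−4.014) = 1 − 0.01806 ≈ 0.982

0.982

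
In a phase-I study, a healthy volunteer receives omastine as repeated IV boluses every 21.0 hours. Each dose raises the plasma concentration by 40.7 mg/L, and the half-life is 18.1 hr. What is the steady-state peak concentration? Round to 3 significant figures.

k = ln 2 / 18.1 = 0.03830 hr⁻¹
Fraction remaining after one interval: e^(−kτ) = e^(−0.03830 × 21.0) = 0.4474
R = 1 / (1 − 0.4474) = 1.810
Css,max = 40.7 × 1.810 ≈ 73.7 mg/L

73.7 mg/L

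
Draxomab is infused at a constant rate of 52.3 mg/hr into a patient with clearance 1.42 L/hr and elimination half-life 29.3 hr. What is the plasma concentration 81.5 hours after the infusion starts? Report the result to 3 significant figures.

31.5 µg/mL

Css = rate / CL = 52.3 / 1.42 = 36.83 µg/mL
k = ln 2 / 29.3 = 0.02366 hr⁻¹
C(t) = Css (1 − e^(−kt)) = 36.83 × (1 − e^(−1.928)) = 36.83 × 0.8546 ≈ 31.5 µg/mL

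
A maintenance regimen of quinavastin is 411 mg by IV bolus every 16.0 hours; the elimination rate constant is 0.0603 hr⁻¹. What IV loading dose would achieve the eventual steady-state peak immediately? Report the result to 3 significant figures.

Accumulation ratio R = 1 / (1 − e^(−kτ)) = 1 / (1 − e^(−0.06030×16.0)) = 1 / (1 − 0.3811) = 1.616
Loading dose = maintenance dose × R = 411 × 1.616 ≈ 664 mg

664 mg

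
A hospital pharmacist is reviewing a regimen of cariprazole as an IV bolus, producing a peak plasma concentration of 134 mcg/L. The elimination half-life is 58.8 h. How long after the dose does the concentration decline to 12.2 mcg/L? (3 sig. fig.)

k = ln 2 / 58.8 = 0.01179 h⁻¹
C(t) = C₀ e^(−kt)  ⇒  t = ln(C₀/C) / k
t = ln(134/12.2) / 0.01179 = 2.396 / 0.01179 ≈ 203 hours

203 hours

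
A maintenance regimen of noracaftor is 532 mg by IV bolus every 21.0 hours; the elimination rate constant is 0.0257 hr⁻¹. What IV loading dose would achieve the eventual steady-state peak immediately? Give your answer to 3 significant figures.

Accumulation ratio R = 1 / (1 − e^(−kτ)) = 1 / (1 − e^(−0.02570×21.0)) = 1 / (1 − 0.5829) = 2.398
Loading dose = maintenance dose × R = 532 × 2.398 ≈ 1280 mg

1280 mg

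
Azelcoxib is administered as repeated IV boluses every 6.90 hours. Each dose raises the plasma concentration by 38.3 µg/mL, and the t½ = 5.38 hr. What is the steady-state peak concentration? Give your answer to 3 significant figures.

65.0 µg/mL

k = ln 2 / 5.38 = 0.1288 hr⁻¹
Fraction remaining after one interval: e^(−kτ) = e^(−0.1288 × 6.90) = 0.4111
R = 1 / (1 − 0.4111) = 1.698
Css,max = 38.3 × 1.698 ≈ 65.0 µg/mL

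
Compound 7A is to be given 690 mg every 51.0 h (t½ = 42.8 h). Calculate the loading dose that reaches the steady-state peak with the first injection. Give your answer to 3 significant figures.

k = ln 2 / 42.8 = 0.01620 h⁻¹
Accumulation ratio R = 1 / (1 − e^(−kτ)) = 1 / (1 − e^(−0.01620×51.0)) = 1 / (1 − 0.4378) = 1.779
Loading dose = maintenance dose × R = 690 × 1.779 ≈ 1230 mg

1230 mg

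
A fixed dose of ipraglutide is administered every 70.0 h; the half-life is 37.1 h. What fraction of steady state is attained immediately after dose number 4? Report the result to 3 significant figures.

0.995

k = ln 2 / 37.1 = 0.01868 h⁻¹
f_n = 1 − e^(−nkτ) = 1 − e^(−4 × 0.01868 × 70.0) = 1 − e^(−5.231) = 1 − 0.005347 ≈ 0.995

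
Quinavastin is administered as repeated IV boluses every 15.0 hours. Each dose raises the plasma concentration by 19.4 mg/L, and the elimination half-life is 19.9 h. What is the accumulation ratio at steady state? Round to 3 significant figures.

2.46

k = ln 2 / 19.9 = 0.03483 h⁻¹
Fraction remaining after one interval: e^(−kτ) = e^(−0.03483 × 15.0) = 0.5931
R = 1 / (1 − 0.5931) = 1 / 0.4069 ≈ 2.46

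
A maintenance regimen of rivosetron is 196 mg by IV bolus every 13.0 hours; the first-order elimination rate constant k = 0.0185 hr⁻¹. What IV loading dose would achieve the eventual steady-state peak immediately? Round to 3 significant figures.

Accumulation ratio R = 1 / (1 − e^(−kτ)) = 1 / (1 − e^(−0.01850×13.0)) = 1 / (1 − 0.7862) = 4.678
Loading dose = maintenance dose × R = 196 × 4.678 ≈ 917 mg

917 mg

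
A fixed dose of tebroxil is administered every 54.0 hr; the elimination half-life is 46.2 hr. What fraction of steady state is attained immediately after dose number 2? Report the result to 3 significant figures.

k = ln 2 / 46.2 = 0.01500 hr⁻¹
f_n = 1 − e^(−nkτ) = 1 − e^(−2 × 0.01500 × 54.0) = 1 − e^(−1.620) = 1 − 0.1978 ≈ 0.802

0.802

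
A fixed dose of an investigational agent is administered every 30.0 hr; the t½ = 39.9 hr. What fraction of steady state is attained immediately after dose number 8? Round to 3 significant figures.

0.985

k = ln 2 / 39.9 = 0.01737 hr⁻¹
f_n = 1 − e^(−nkτ) = 1 − e^(−8 × 0.01737 × 30.0) = 1 − e^(−4.169) = 1 − 0.01546 ≈ 0.985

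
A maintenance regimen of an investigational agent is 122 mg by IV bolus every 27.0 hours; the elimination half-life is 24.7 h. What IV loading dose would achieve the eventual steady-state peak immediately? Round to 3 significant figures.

230 mg

k = ln 2 / 24.7 = 0.02806 h⁻¹
Accumulation ratio R = 1 / (1 − e^(−kτ)) = 1 / (1 − e^(−0.02806×27.0)) = 1 / (1 − 0.4687) = 1.882
Loading dose = maintenance dose × R = 122 × 1.882 ≈ 230 mg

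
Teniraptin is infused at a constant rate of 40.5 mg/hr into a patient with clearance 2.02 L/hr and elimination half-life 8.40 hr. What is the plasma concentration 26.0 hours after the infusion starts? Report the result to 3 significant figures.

17.7 mg/L

Css = rate / CL = 40.5 / 2.02 = 20.05 mg/L
k = ln 2 / 8.40 = 0.08252 hr⁻¹
C(t) = Css (1 − e^(−kt)) = 20.05 × (1 − e^(−2.145)) = 20.05 × 0.8830 ≈ 17.7 mg/L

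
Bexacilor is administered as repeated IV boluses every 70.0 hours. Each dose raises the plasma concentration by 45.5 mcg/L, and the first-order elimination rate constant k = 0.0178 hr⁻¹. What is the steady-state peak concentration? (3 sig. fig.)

63.9 mcg/L

Fraction remaining after one interval: e^(−kτ) = e^(−0.01780 × 70.0) = 0.2877
R = 1 / (1 − 0.2877) = 1.404
Css,max = 45.5 × 1.404 ≈ 63.9 mcg/L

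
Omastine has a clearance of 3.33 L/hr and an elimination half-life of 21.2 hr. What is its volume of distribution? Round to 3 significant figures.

102 L

k = ln 2 / t½ = ln 2 / 21.2 = 0.03270 hr⁻¹
V = CL / k = 3.33 / 0.03270 ≈ 102 L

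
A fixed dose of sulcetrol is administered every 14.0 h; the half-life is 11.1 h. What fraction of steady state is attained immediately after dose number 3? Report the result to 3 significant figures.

0.927

k = ln 2 / 11.1 = 0.06245 h⁻¹
f_n = 1 − e^(−nkτ) = 1 − e^(−3 × 0.06245 × 14.0) = 1 − e^(−2.623) = 1 − 0.07261 ≈ 0.927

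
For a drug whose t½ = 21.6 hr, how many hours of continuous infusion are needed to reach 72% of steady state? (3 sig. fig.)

k = ln 2 / 21.6 = 0.03209 hr⁻¹
f = 1 − e^(−kt)  ⇒  t = −ln(1 − f) / k
t = −ln(1 − 0.72) / 0.03209 = 1.273 / 0.03209 ≈ 39.7 hours

39.7 hours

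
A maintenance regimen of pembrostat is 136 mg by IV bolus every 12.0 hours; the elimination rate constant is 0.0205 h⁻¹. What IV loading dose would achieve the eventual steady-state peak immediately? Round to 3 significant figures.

Accumulation ratio R = 1 / (1 − e^(−kτ)) = 1 / (1 − e^(−0.02050×12.0)) = 1 / (1 − 0.7819) = 4.586
Loading dose = maintenance dose × R = 136 × 4.586 ≈ 624 mg

624 mg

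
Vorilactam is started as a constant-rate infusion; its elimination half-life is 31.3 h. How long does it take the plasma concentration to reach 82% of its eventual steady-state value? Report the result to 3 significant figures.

77.4 hours

k = ln 2 / 31.3 = 0.02215 h⁻¹
f = 1 − e^(−kt)  ⇒  t = −ln(1 − f) / k
t = −ln(1 − 0.82) / 0.02215 = 1.715 / 0.02215 ≈ 77.4 hours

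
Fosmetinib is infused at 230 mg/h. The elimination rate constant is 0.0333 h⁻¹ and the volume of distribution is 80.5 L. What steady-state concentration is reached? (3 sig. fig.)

85.8 mg/L

CL = k · V = 0.0333 × 80.5 = 2.681 L/h
Css = rate / CL = 230 / 2.681 ≈ 85.8 mg/L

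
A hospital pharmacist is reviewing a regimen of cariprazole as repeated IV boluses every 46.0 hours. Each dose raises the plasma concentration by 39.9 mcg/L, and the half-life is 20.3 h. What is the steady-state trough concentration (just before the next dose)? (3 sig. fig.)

k = ln 2 / 20.3 = 0.03415 h⁻¹
Fraction remaining after one interval: e^(−kτ) = e^(−0.03415 × 46.0) = 0.2079
R = 1 / (1 − 0.2079) = 1.262
Css,max = 39.9 × 1.262 = 50.37 mcg/L
Css,min = Css,max × e^(−kτ) = 50.37 × 0.2079 ≈ 10.5 mcg/L

10.5 mcg/L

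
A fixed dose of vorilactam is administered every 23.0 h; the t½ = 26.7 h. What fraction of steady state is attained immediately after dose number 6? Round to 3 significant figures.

k = ln 2 / 26.7 = 0.02596 h⁻¹
f_n = 1 − e^(−nkτ) = 1 − e^(−6 × 0.02596 × 23.0) = 1 − e^(−3.583) = 1 − 0.02780 ≈ 0.972

0.972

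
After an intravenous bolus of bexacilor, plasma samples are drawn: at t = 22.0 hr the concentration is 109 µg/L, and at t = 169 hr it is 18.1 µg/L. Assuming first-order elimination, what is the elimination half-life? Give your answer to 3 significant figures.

k = ln(C₁/C₂) / (t₂ − t₁) = ln(109/18.1) / (169 − 22.0)
  = 1.795 / 147.0 = 0.01221 hr⁻¹
t½ = ln 2 / k = ln 2 / 0.01221 ≈ 56.8 hours

56.8 hours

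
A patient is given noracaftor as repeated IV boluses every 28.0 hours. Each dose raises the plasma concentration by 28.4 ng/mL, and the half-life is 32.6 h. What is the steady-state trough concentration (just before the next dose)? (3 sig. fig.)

k = ln 2 / 32.6 = 0.02126 h⁻¹
Fraction remaining after one interval: e^(−kτ) = e^(−0.02126 × 28.0) = 0.5514
R = 1 / (1 − 0.5514) = 2.229
Css,max = 28.4 × 2.229 = 63.30 ng/mL
Css,min = Css,max × e^(−kτ) = 63.30 × 0.5514 ≈ 34.9 ng/mL

34.9 ng/mL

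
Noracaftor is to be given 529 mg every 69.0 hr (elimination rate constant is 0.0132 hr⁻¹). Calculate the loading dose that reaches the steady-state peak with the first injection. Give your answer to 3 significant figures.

Accumulation ratio R = 1 / (1 − e^(−kτ)) = 1 / (1 − e^(−0.01320×69.0)) = 1 / (1 − 0.4022) = 1.673
Loading dose = maintenance dose × R = 529 × 1.673 ≈ 885 mg

885 mg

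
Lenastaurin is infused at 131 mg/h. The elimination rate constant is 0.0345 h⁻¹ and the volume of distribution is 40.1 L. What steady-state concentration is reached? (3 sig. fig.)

94.7 mg/L

CL = k · V = 0.0345 × 40.1 = 1.383 L/h
Css = rate / CL = 131 / 1.383 ≈ 94.7 mg/L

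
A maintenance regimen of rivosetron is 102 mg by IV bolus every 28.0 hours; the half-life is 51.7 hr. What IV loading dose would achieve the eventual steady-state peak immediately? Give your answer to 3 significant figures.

326 mg

k = ln 2 / 51.7 = 0.01341 hr⁻¹
Accumulation ratio R = 1 / (1 − e^(−kτ)) = 1 / (1 − e^(−0.01341×28.0)) = 1 / (1 − 0.6870) = 3.195
Loading dose = maintenance dose × R = 102 × 3.195 ≈ 326 mg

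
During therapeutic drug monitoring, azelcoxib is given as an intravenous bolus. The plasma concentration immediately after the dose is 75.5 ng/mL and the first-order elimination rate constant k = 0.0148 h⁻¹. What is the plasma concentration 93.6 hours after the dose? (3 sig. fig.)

C(t) = C₀ e^(−kt) = 75.5 × e^(−0.01480 × 93.6) = 75.5 × e^(−1.385) = 75.5 × 0.2503 ≈ 18.9 ng/mL

18.9 ng/mL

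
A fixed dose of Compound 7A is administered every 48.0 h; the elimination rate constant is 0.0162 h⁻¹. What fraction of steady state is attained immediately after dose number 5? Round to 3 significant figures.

0.980

f_n = 1 − e^(−nkτ) = 1 − e^(−5 × 0.01620 × 48.0) = 1 − e^(−3.888) = 1 − 0.02049 ≈ 0.980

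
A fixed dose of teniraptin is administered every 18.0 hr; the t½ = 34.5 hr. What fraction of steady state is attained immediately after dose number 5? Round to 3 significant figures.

k = ln 2 / 34.5 = 0.02009 hr⁻¹
f_n = 1 − e^(−nkτ) = 1 − e^(−5 × 0.02009 × 18.0) = 1 − e^(−1.808) = 1 − 0.1639 ≈ 0.836

0.836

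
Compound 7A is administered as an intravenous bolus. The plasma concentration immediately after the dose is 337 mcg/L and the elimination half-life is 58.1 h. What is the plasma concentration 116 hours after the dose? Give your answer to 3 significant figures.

k = ln 2 / 58.1 = 0.01193 h⁻¹
116 h is 1.997 half-lives, so C = 337 × (1/2)^1.997 = 337 × 0.2506 ≈ 84.5 mcg/L

84.5 mcg/L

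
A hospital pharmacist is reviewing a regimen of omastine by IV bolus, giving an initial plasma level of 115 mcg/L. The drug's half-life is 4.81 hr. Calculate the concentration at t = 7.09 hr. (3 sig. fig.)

41.4 mcg/L

k = ln 2 / 4.81 = 0.1441 hr⁻¹
7.09 hr is 1.474 half-lives, so C = 115 × (1/2)^1.474 = 115 × 0.3600 ≈ 41.4 mcg/L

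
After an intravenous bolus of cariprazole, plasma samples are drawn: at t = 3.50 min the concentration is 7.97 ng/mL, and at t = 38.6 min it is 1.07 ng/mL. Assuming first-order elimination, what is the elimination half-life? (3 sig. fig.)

12.1 minutes

k = ln(C₁/C₂) / (t₂ − t₁) = ln(7.97/1.07) / (38.6 − 3.50)
  = 2.008 / 35.10 = 0.05721 min⁻¹
t½ = ln 2 / k = ln 2 / 0.05721 ≈ 12.1 minutes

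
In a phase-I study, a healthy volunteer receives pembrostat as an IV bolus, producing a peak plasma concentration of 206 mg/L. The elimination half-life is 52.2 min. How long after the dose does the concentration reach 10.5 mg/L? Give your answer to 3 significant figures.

224 minutes

k = ln 2 / 52.2 = 0.01328 min⁻¹
C(t) = C₀ e^(−kt)  ⇒  t = ln(C₀/C) / k
t = ln(206/10.5) / 0.01328 = 2.977 / 0.01328 ≈ 224 minutes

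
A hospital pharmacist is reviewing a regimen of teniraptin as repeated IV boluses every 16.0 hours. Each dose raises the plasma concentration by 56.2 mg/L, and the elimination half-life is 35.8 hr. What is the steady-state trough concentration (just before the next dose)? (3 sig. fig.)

k = ln 2 / 35.8 = 0.01936 hr⁻¹
Fraction remaining after one interval: e^(−kτ) = e^(−0.01936 × 16.0) = 0.7336
R = 1 / (1 − 0.7336) = 3.754
Css,max = 56.2 × 3.754 = 211.0 mg/L
Css,min = Css,max × e^(−kτ) = 211.0 × 0.7336 ≈ 155 mg/L

155 mg/L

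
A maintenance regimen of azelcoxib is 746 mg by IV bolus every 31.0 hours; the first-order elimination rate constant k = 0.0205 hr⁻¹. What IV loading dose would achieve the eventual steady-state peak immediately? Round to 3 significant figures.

1590 mg

Accumulation ratio R = 1 / (1 − e^(−kτ)) = 1 / (1 − e^(−0.02050×31.0)) = 1 / (1 − 0.5297) = 2.126
Loading dose = maintenance dose × R = 746 × 2.126 ≈ 1590 mg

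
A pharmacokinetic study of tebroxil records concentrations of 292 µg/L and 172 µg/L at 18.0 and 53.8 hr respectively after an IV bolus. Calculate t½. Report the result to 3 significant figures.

k = ln(C₁/C₂) / (t₂ − t₁) = ln(292/172) / (53.8 − 18.0)
  = 0.5293 / 35.80 = 0.01478 hr⁻¹
t½ = ln 2 / k = ln 2 / 0.01478 ≈ 46.9 hours

46.9 hours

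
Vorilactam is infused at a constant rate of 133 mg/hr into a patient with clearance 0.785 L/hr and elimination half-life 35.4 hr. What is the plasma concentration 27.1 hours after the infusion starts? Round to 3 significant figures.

69.8 µg/mL

Css = rate / CL = 133 / 0.785 = 169.4 µg/mL
k = ln 2 / 35.4 = 0.01958 hr⁻¹
C(t) = Css (1 − e^(−kt)) = 169.4 × (1 − e^(−0.5306)) = 169.4 × 0.4118 ≈ 69.8 µg/mL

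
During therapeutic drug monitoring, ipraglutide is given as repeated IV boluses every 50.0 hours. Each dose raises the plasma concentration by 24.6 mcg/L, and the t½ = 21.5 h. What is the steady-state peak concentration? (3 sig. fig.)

30.7 mcg/L

k = ln 2 / 21.5 = 0.03224 h⁻¹
Fraction remaining after one interval: e^(−kτ) = e^(−0.03224 × 50.0) = 0.1995
R = 1 / (1 − 0.1995) = 1.249
Css,max = 24.6 × 1.249 ≈ 30.7 mcg/L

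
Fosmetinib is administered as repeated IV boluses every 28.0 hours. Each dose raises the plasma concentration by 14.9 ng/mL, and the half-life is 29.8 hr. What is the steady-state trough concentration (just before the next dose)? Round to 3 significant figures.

16.2 ng/mL

k = ln 2 / 29.8 = 0.02326 hr⁻¹
Fraction remaining after one interval: e^(−kτ) = e^(−0.02326 × 28.0) = 0.5214
R = 1 / (1 − 0.5214) = 2.089
Css,max = 14.9 × 2.089 = 31.13 ng/mL
Css,min = Css,max × e^(−kτ) = 31.13 × 0.5214 ≈ 16.2 ng/mL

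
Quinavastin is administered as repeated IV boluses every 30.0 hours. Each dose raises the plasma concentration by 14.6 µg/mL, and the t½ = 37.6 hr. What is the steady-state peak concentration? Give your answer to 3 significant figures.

34.4 µg/mL

k = ln 2 / 37.6 = 0.01843 hr⁻¹
Fraction remaining after one interval: e^(−kτ) = e^(−0.01843 × 30.0) = 0.5752
R = 1 / (1 − 0.5752) = 2.354
Css,max = 14.6 × 2.354 ≈ 34.4 µg/mL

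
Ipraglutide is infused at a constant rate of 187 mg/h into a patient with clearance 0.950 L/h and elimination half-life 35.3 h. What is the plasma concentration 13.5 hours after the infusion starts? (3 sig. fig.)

Css = rate / CL = 187 / 0.950 = 196.8 µg/mL
k = ln 2 / 35.3 = 0.01964 h⁻¹
C(t) = Css (1 − e^(−kt)) = 196.8 × (1 − e^(−0.2651)) = 196.8 × 0.2329 ≈ 45.8 µg/mL

45.8 µg/mL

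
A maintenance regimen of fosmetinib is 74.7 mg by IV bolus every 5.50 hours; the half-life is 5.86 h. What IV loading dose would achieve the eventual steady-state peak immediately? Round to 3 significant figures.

156 mg

k = ln 2 / 5.86 = 0.1183 h⁻¹
Accumulation ratio R = 1 / (1 − e^(−kτ)) = 1 / (1 − e^(−0.1183×5.50)) = 1 / (1 − 0.5218) = 2.091
Loading dose = maintenance dose × R = 74.7 × 2.091 ≈ 156 mg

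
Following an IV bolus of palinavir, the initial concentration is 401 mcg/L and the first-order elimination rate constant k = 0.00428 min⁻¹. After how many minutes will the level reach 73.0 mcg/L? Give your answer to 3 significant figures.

398 minutes

C(t) = C₀ e^(−kt)  ⇒  t = ln(C₀/C) / k
t = ln(401/73.0) / 0.004280 = 1.704 / 0.004280 ≈ 398 minutes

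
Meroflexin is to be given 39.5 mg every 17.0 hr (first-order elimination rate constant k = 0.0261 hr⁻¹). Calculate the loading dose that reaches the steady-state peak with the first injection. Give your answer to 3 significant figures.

110 mg

Accumulation ratio R = 1 / (1 − e^(−kτ)) = 1 / (1 − e^(−0.02610×17.0)) = 1 / (1 − 0.6417) = 2.791
Loading dose = maintenance dose × R = 39.5 × 2.791 ≈ 110 mg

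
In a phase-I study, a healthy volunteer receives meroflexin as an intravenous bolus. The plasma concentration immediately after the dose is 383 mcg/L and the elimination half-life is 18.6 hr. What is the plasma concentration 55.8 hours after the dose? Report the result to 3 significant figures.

k = ln 2 / 18.6 = 0.03727 hr⁻¹
55.8 hr is 3.000 half-lives, so C = 383 × (1/2)^3.000 = 383 × 0.1250 ≈ 47.9 mcg/L

47.9 mcg/L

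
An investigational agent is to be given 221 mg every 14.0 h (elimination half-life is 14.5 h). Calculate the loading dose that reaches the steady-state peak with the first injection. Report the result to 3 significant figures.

453 mg

k = ln 2 / 14.5 = 0.04780 h⁻¹
Accumulation ratio R = 1 / (1 − e^(−kτ)) = 1 / (1 − e^(−0.04780×14.0)) = 1 / (1 − 0.5121) = 2.050
Loading dose = maintenance dose × R = 221 × 2.050 ≈ 453 mg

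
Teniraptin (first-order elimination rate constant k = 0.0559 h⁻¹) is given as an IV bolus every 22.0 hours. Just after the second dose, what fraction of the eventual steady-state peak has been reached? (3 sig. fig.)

f_n = 1 − e^(−nkτ) = 1 − e^(−2 × 0.05590 × 22.0) = 1 − e^(−2.460) = 1 − 0.08547 ≈ 0.915

0.915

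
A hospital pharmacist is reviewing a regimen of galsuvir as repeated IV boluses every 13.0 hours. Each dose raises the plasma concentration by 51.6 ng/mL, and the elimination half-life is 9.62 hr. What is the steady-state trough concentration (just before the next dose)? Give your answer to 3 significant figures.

k = ln 2 / 9.62 = 0.07205 hr⁻¹
Fraction remaining after one interval: e^(−kτ) = e^(−0.07205 × 13.0) = 0.3919
R = 1 / (1 − 0.3919) = 1.645
Css,max = 51.6 × 1.645 = 84.86 ng/mL
Css,min = Css,max × e^(−kτ) = 84.86 × 0.3919 ≈ 33.3 ng/mL

33.3 ng/mL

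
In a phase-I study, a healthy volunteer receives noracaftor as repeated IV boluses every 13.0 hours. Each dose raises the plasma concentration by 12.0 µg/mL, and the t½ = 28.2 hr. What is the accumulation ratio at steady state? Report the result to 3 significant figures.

3.66

k = ln 2 / 28.2 = 0.02458 hr⁻¹
Fraction remaining after one interval: e^(−kτ) = e^(−0.02458 × 13.0) = 0.7265
R = 1 / (1 − 0.7265) = 1 / 0.2735 ≈ 3.66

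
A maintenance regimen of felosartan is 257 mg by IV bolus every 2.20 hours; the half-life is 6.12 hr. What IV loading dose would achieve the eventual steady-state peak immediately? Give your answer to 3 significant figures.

k = ln 2 / 6.12 = 0.1133 hr⁻¹
Accumulation ratio R = 1 / (1 − e^(−kτ)) = 1 / (1 − e^(−0.1133×2.20)) = 1 / (1 − 0.7794) = 4.534
Loading dose = maintenance dose × R = 257 × 4.534 ≈ 1170 mg

1170 mg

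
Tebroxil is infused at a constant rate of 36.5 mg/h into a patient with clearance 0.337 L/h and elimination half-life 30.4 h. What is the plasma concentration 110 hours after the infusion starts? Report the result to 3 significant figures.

Css = rate / CL = 36.5 / 0.337 = 108.3 mg/L
k = ln 2 / 30.4 = 0.02280 h⁻¹
C(t) = Css (1 − e^(−kt)) = 108.3 × (1 − e^(−2.508)) = 108.3 × 0.9186 ≈ 99.5 mg/L

99.5 mg/L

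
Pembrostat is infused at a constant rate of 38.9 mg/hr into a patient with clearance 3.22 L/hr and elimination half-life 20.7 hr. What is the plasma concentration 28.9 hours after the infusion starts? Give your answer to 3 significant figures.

7.49 µg/mL

Css = rate / CL = 38.9 / 3.22 = 12.08 µg/mL
k = ln 2 / 20.7 = 0.03349 hr⁻¹
C(t) = Css (1 − e^(−kt)) = 12.08 × (1 − e^(−0.9677)) = 12.08 × 0.6201 ≈ 7.49 µg/mL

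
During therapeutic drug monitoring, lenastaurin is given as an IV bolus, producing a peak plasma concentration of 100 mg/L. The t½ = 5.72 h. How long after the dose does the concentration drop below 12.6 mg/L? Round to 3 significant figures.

17.1 hours

k = ln 2 / 5.72 = 0.1212 h⁻¹
C(t) = C₀ e^(−kt)  ⇒  t = ln(C₀/C) / k
t = ln(100/12.6) / 0.1212 = 2.071 / 0.1212 ≈ 17.1 hours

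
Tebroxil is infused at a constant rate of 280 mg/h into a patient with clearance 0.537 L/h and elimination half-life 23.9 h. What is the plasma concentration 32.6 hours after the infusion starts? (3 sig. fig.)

319 µg/mL

Css = rate / CL = 280 / 0.537 = 521.4 µg/mL
k = ln 2 / 23.9 = 0.02900 h⁻¹
C(t) = Css (1 − e^(−kt)) = 521.4 × (1 − e^(−0.9455)) = 521.4 × 0.6115 ≈ 319 µg/mL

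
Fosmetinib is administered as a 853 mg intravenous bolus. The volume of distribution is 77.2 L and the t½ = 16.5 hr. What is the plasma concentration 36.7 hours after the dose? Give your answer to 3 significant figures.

2.36 mg/L

C₀ = dose / V = 853 / 77.2 = 11.05 mg/L
k = ln 2 / 16.5 = 0.04201 hr⁻¹
C(t) = C₀ e^(−kt) = 11.05 × e^(−0.04201 × 36.7) = 11.05 × e^(−1.542) = 11.05 × 0.2140 ≈ 2.36 mg/L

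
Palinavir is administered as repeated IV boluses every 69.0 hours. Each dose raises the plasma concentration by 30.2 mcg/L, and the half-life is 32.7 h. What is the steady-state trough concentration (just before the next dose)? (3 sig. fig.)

k = ln 2 / 32.7 = 0.02120 h⁻¹
Fraction remaining after one interval: e^(−kτ) = e^(−0.02120 × 69.0) = 0.2316
R = 1 / (1 − 0.2316) = 1.301
Css,max = 30.2 × 1.301 = 39.30 mcg/L
Css,min = Css,max × e^(−kτ) = 39.30 × 0.2316 ≈ 9.10 mcg/L

9.10 mcg/L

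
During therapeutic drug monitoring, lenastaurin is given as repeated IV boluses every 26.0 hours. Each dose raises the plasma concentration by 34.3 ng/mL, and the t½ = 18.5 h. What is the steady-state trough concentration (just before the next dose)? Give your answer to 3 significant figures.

20.8 ng/mL

k = ln 2 / 18.5 = 0.03747 h⁻¹
Fraction remaining after one interval: e^(−kτ) = e^(−0.03747 × 26.0) = 0.3775
R = 1 / (1 − 0.3775) = 1.606
Css,max = 34.3 × 1.606 = 55.10 ng/mL
Css,min = Css,max × e^(−kτ) = 55.10 × 0.3775 ≈ 20.8 ng/mL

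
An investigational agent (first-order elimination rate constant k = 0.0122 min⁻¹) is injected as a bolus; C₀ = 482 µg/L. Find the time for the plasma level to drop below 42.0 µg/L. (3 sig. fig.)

C(t) = C₀ e^(−kt)  ⇒  t = ln(C₀/C) / k
t = ln(482/42.0) / 0.01220 = 2.440 / 0.01220 ≈ 200 minutes

200 minutes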